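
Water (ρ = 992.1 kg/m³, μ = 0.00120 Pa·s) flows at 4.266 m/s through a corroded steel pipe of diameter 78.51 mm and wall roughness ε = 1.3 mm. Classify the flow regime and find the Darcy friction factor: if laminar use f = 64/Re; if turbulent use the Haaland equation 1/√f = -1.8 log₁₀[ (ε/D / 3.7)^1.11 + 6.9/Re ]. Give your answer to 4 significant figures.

f ≈ 0.04554

Re = ρVD/μ = 992.1·4.266·0.07851/0.0012 = 2.769e+05.
Re > 4000 → turbulent. ε/D = 0.0013/0.07851 = 0.0166; Haaland: 1/√f = -1.8 log₁₀[0.00247 + 2.49e-05] = 4.686, so f = 0.04554.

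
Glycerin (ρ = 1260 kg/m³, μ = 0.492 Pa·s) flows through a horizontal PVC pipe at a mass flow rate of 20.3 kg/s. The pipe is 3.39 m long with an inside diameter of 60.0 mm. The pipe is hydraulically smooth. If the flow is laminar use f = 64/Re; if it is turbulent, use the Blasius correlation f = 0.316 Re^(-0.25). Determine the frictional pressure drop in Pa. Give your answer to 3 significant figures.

A = πD²/4 = π(0.06)²/4 = 0.002827 m²; mean velocity V = ṁ/(ρA) = 20.3/(1260 · 0.002827) = 5.698 m/s.
Reynolds number Re = ρVD/μ = 1260 · 5.698 · 0.06 / 0.492 = 875.6.
Re < 2300 → laminar flow, so f = 64/Re = 64/875.6 = 0.0731 (the turbulent correlation is not needed).
Darcy-Weisbach: ΔP = f(L/D)(ρV²/2) = 0.0731·(3.39/0.06)·(1260·5.698²/2) = 0.0731·56.5·2.046e+04 = 8.448e+04 Pa.

ΔP ≈ 84500 Pa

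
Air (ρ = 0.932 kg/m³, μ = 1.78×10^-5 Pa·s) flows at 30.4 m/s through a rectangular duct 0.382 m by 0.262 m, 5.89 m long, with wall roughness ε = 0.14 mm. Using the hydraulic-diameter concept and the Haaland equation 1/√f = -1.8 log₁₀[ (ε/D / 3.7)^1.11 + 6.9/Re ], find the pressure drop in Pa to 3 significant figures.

ΔP ≈ 141 Pa

Hydraulic diameter D_h = 4A/P = 4·(0.382·0.262)/(2·(0.382+0.262)) = 0.4003/1.288 = 0.3108 m.
Re = ρVD_h/μ = 0.932·30.4·0.3108/1.78e-05 = 4.947e+05.
ε/D_h = 0.00014/0.3108 = 0.00045; Haaland gives 1/√f = -1.8 log₁₀[4.52e-05+1.39e-05] = 7.611, so f = 0.01726.
ΔP = f(L/D_h)(ρV²/2) = 0.01726·5.89/0.3108·430.7 = 140.9 Pa.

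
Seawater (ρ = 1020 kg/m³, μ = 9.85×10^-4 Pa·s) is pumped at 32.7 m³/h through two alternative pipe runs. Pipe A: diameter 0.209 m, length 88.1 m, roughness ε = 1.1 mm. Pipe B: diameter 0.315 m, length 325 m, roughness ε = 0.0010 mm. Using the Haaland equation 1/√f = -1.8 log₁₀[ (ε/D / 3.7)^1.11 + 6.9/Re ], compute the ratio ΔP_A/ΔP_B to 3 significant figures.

Pipe A: V = Q/A = 0.009083/0.03431 = 0.2648 m/s; Re = 5.73e+04; ε/D = 0.00526; Haaland → f = 0.03232; ΔP_A = f(L/D)(ρV²/2) = 487 Pa.
Pipe B: V = Q/A = 0.009083/0.07793 = 0.1166 m/s; Re = 3.802e+04; ε/D = 3.17e-06; Haaland → f = 0.02206; ΔP_B = f(L/D)(ρV²/2) = 157.7 Pa.
ΔP_A/ΔP_B = 487/157.7 = 3.09.

ΔP_A/ΔP_B ≈ 3.09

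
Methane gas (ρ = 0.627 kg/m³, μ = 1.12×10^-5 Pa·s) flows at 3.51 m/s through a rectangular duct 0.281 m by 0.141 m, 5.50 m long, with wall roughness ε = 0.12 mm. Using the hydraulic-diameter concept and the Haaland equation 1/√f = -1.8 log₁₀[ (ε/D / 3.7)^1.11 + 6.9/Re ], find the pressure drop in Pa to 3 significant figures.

ΔP ≈ 2.70 Pa

Hydraulic diameter D_h = 4A/P = 4·(0.281·0.141)/(2·(0.281+0.141)) = 0.1585/0.844 = 0.1878 m.
Re = ρVD_h/μ = 0.627·3.51·0.1878/1.12e-05 = 3.69e+04.
ε/D_h = 0.00012/0.1878 = 0.000639; Haaland gives 1/√f = -1.8 log₁₀[6.66e-05+0.000187] = 6.473, so f = 0.02387.
ΔP = f(L/D_h)(ρV²/2) = 0.02387·5.5/0.1878·3.862 = 2.7 Pa.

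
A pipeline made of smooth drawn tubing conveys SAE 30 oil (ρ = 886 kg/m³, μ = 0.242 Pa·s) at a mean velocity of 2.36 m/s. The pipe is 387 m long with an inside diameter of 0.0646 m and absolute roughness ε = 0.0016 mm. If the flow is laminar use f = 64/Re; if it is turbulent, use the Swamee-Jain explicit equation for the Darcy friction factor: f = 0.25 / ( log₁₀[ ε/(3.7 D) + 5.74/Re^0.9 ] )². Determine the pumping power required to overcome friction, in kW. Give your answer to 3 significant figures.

P ≈ 13.1 kW

Reynolds number Re = ρVD/μ = 886 · 2.36 · 0.0646 / 0.242 = 558.2.
Re < 2300 → laminar flow, so f = 64/Re = 64/558.2 = 0.1147 (the turbulent correlation is not needed).
Darcy-Weisbach: ΔP = f(L/D)(ρV²/2) = 0.1147·(387/0.0646)·(886·2.36²/2) = 0.1147·5991·2467 = 1.695e+06 Pa.
Q = V·A = 2.36·0.003278 = 0.007735 m³/s.
Pumping power P = QΔP = 0.007735·1.695e+06 = 13110 W = 13.1 kW.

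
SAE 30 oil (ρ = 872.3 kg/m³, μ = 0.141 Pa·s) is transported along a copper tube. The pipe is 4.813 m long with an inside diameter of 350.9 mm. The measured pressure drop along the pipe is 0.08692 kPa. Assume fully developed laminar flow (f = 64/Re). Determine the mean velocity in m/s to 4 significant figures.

V ≈ 0.4928 m/s

For laminar flow, f = 64/Re with Re = ρVD/μ, so Darcy-Weisbach reduces to ΔP = 32μLV/D². Solving for V: V = ΔP·D²/(32μL) = 86.92·(0.3509)²/(32·0.141·4.813) = 0.4928 m/s.
Check: Re = ρVD/μ = 872.3·0.4928·0.3509/0.141 = 1070 < 2300, so the laminar assumption holds.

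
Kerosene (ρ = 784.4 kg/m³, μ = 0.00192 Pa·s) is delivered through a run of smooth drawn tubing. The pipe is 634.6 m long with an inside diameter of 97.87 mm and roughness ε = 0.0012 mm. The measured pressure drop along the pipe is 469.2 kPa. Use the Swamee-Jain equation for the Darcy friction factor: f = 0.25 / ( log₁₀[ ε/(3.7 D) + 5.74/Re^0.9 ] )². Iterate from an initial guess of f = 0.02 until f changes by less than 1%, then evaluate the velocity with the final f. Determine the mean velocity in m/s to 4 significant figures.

Rearranging Darcy-Weisbach: V = √(2·ΔP·D/(f·L·ρ)). With ε/D = 1.2e-06/0.09787 = 1.23e-05, iterate starting from f = 0.02:
  f = 0.02 → V = √(2·4.692e+05·0.09787/(0.02·634.6·784.4)) = 3.037 m/s; Re = ρVD/μ = 1.214e+05; f → 0.01724
  f = 0.01724 → V = 3.271 m/s; Re = 1.308e+05; f → 0.01699
  f = 0.01699 → V = 3.295 m/s; Re = 1.318e+05; f → 0.01696
Converged (Δf/f < 1%). With the final f = 0.01696: V = √(2·4.692e+05·0.09787/(0.01696·634.6·784.4)) = 3.298 m/s.

V ≈ 3.298 m/s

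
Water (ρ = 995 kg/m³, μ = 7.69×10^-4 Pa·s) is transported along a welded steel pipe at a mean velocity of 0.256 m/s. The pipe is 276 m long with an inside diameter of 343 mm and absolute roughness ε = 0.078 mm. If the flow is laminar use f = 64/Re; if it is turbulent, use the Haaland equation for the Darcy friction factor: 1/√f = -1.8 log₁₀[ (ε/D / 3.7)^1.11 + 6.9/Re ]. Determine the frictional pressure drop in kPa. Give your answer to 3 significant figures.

ΔP ≈ 0.485 kPa

Reynolds number Re = ρVD/μ = 995 · 0.256 · 0.343 / 0.000769 = 1.136e+05.
Re > 4000 → turbulent. Relative roughness ε/D = 7.8e-05/0.343 = 0.000227. Haaland: 1/√f = -1.8 log₁₀[(0.000227/3.7)^1.11 + 6.9/1.136e+05] = -1.8 log₁₀[2.12e-05 + 6.07e-05] = 7.356, so f = 0.01848.
Darcy-Weisbach: ΔP = f(L/D)(ρV²/2) = 0.01848·(276/0.343)·(995·0.256²/2) = 0.01848·804.7·32.6 = 484.8 Pa.
ΔP = 484.8 Pa = 0.485 kPa.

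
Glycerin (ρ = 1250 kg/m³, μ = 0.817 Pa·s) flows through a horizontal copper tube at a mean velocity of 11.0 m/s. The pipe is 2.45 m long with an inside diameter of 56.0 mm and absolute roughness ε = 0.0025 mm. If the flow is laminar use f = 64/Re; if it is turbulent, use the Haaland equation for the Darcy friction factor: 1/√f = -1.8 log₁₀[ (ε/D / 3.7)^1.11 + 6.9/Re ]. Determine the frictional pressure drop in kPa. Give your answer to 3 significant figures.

Reynolds number Re = ρVD/μ = 1250 · 11 · 0.056 / 0.817 = 942.5.
Re < 2300 → laminar flow, so f = 64/Re = 64/942.5 = 0.06791 (the turbulent correlation is not needed).
Darcy-Weisbach: ΔP = f(L/D)(ρV²/2) = 0.06791·(2.45/0.056)·(1250·11²/2) = 0.06791·43.75·7.562e+04 = 2.247e+05 Pa.
ΔP = 2.247e+05 Pa = 225 kPa.

ΔP ≈ 225 kPa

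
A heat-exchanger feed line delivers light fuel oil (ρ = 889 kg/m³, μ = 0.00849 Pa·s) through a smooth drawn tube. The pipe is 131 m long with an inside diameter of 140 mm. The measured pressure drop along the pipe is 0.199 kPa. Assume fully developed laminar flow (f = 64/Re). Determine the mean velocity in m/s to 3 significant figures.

For laminar flow, f = 64/Re with Re = ρVD/μ, so Darcy-Weisbach reduces to ΔP = 32μLV/D². Solving for V: V = ΔP·D²/(32μL) = 199·(0.14)²/(32·0.00849·131) = 0.1096 m/s.
Check: Re = ρVD/μ = 889·0.1096·0.14/0.00849 = 1607 < 2300, so the laminar assumption holds.

V ≈ 0.110 m/s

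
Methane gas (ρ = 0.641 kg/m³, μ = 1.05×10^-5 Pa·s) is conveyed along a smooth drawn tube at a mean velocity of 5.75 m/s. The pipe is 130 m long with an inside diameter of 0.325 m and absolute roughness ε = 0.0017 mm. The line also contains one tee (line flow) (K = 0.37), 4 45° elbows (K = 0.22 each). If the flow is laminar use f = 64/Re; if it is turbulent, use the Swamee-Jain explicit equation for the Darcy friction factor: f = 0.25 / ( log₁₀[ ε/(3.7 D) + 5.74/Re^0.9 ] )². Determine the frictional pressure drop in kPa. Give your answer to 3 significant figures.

ΔP ≈ 0.0871 kPa

Reynolds number Re = ρVD/μ = 0.641 · 5.75 · 0.325 / 1.05e-05 = 1.141e+05.
Re > 4000 → turbulent. Relative roughness ε/D = 1.7e-06/0.325 = 5.23e-06. Swamee-Jain: f = 0.25/(log₁₀[5.23e-06/3.7 + 5.74/1.141e+05^0.9])² = 0.25/(log₁₀[1.41e-06 + 0.000161])² = 0.25/(-3.789)² = 0.01742.
Total minor-loss coefficient ΣK = 1·0.37 + 4·0.22 = 1.25.
ΔP = [f·L/D + ΣK]·(ρV²/2) = [0.01742·130/0.325 + 1.25]·(0.641·5.75²/2) = [6.966 + 1.25]·10.6 = 87.06 Pa.
ΔP = 87.06 Pa = 0.0871 kPa.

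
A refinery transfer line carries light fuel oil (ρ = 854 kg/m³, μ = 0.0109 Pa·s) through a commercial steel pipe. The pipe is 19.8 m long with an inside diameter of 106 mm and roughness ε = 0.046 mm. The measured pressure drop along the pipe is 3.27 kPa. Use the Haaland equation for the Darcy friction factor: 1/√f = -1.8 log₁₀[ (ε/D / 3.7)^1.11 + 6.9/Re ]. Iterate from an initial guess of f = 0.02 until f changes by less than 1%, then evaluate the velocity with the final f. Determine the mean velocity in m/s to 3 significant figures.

Rearranging Darcy-Weisbach: V = √(2·ΔP·D/(f·L·ρ)). With ε/D = 4.6e-05/0.106 = 0.000434, iterate starting from f = 0.02:
  f = 0.02 → V = √(2·3270·0.106/(0.02·19.8·854)) = 1.432 m/s; Re = ρVD/μ = 1.189e+04; f → 0.03005
  f = 0.03005 → V = 1.168 m/s; Re = 9701; f → 0.03166
  f = 0.03166 → V = 1.138 m/s; Re = 9451; f → 0.03188
Converged (Δf/f < 1%). With the final f = 0.03188: V = √(2·3270·0.106/(0.03188·19.8·854)) = 1.134 m/s.

V ≈ 1.13 m/s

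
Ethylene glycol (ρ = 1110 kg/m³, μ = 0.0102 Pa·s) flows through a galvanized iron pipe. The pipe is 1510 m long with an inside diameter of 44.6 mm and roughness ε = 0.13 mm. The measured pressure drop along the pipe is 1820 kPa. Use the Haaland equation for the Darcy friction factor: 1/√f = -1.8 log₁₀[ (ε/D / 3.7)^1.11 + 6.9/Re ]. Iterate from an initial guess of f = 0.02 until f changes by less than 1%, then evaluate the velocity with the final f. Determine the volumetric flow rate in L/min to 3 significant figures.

Rearranging Darcy-Weisbach: V = √(2·ΔP·D/(f·L·ρ)). With ε/D = 0.00013/0.0446 = 0.00291, iterate starting from f = 0.02:
  f = 0.02 → V = √(2·1.82e+06·0.0446/(0.02·1510·1110)) = 2.201 m/s; Re = ρVD/μ = 1.068e+04; f → 0.03434
  f = 0.03434 → V = 1.679 m/s; Re = 8151; f → 0.03623
  f = 0.03623 → V = 1.635 m/s; Re = 7936; f → 0.03643
Converged (Δf/f < 1%). With the final f = 0.03643: V = √(2·1.82e+06·0.0446/(0.03643·1510·1110)) = 1.631 m/s.
Q = V·A = 1.631·(π/4·0.0446²) = 0.002547 m³/s = 153 L/min.

Q ≈ 153 L/min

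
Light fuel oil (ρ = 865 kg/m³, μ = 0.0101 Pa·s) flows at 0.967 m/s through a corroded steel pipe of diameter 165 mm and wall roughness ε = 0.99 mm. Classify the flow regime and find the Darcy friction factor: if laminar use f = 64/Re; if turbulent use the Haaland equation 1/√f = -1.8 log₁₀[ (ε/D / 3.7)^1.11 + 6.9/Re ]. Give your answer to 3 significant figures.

Re = ρVD/μ = 865·0.967·0.165/0.0101 = 1.366e+04.
Re > 4000 → turbulent. ε/D = 0.00099/0.165 = 0.006; Haaland: 1/√f = -1.8 log₁₀[0.0008 + 0.000505] = 5.192, so f = 0.0371.

f ≈ 0.0371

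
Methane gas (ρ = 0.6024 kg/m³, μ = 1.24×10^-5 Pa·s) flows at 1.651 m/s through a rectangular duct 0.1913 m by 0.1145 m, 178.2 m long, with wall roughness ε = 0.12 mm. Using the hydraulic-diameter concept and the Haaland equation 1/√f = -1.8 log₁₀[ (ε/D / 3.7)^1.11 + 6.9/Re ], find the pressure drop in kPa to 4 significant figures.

Hydraulic diameter D_h = 4A/P = 4·(0.1913·0.1145)/(2·(0.1913+0.1145)) = 0.08762/0.6116 = 0.1433 m.
Re = ρVD_h/μ = 0.6024·1.651·0.1433/1.24e-05 = 1.149e+04.
ε/D_h = 0.00012/0.1433 = 0.000838; Haaland gives 1/√f = -1.8 log₁₀[8.99e-05+0.000601] = 5.69, so f = 0.03089.
ΔP = f(L/D_h)(ρV²/2) = 0.03089·178.2/0.1433·0.821 = 31.55 Pa.
ΔP = 0.03155 kPa.

ΔP ≈ 0.03155 kPa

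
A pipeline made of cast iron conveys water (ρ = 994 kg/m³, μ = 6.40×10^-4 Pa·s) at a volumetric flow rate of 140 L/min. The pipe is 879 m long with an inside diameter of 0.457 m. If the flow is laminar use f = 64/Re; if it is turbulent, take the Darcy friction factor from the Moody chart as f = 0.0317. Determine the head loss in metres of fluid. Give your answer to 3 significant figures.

h_f ≈ 6.29×10^-4 m

Q = 140 L/min = 140/60000 = 0.002333 m³/s.
Cross-sectional area A = πD²/4 = π(0.457)²/4 = 0.164 m²; mean velocity V = Q/A = 0.002333/0.164 = 0.01423 m/s.
Reynolds number Re = ρVD/μ = 994 · 0.01423 · 0.457 / 0.00064 = 1.01e+04.
Re > 4000 → turbulent; use the Moody-chart value f = 0.0317.
Darcy-Weisbach: ΔP = f(L/D)(ρV²/2) = 0.0317·(879/0.457)·(994·0.01423²/2) = 0.0317·1923·0.1006 = 6.132 Pa.
Head loss h_f = ΔP/(ρg) = 6.132/(994·9.81) = 6.29×10^-4 m.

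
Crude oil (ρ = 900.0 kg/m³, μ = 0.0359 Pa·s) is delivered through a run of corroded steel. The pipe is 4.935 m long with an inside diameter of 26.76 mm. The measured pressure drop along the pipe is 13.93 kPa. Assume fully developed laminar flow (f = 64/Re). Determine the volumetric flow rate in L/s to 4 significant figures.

For laminar flow, f = 64/Re with Re = ρVD/μ, so Darcy-Weisbach reduces to ΔP = 32μLV/D². Solving for V: V = ΔP·D²/(32μL) = 1.393e+04·(0.02676)²/(32·0.0359·4.935) = 1.76 m/s.
Check: Re = ρVD/μ = 900·1.76·0.02676/0.0359 = 1180 < 2300, so the laminar assumption holds.
Q = V·A = 1.76·(π/4·0.02676²) = 0.0009896 m³/s = 0.9896 L/s.

Q ≈ 0.9896 L/s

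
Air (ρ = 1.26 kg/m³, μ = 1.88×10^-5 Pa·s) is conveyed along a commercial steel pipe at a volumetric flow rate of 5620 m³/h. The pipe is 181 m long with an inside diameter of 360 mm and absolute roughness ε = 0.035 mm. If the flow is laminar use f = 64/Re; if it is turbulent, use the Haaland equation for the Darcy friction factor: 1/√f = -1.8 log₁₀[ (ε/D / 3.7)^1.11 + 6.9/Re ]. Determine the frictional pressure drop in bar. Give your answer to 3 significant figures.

ΔP ≈ 0.0110 bar

Q = 5620 m³/h = 5620/3600 = 1.561 m³/s.
Cross-sectional area A = πD²/4 = π(0.36)²/4 = 0.1018 m²; mean velocity V = Q/A = 1.561/0.1018 = 15.34 m/s.
Reynolds number Re = ρVD/μ = 1.26 · 15.34 · 0.36 / 1.88e-05 = 3.7e+05.
Re > 4000 → turbulent. Relative roughness ε/D = 3.5e-05/0.36 = 9.72e-05. Haaland: 1/√f = -1.8 log₁₀[(9.72e-05/3.7)^1.11 + 6.9/3.7e+05] = -1.8 log₁₀[8.24e-06 + 1.86e-05] = 8.227, so f = 0.01477.
Darcy-Weisbach: ΔP = f(L/D)(ρV²/2) = 0.01477·(181/0.36)·(1.26·15.34²/2) = 0.01477·502.8·148.2 = 1101 Pa.
ΔP = 1101 Pa = 0.0110 bar.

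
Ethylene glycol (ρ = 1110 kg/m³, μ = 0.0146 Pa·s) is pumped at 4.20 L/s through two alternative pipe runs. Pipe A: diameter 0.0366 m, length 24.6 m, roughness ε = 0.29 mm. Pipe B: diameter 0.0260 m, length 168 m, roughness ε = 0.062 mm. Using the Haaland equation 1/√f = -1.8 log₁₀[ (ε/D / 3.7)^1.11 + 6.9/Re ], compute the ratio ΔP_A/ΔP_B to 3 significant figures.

Pipe A: V = Q/A = 0.0042/0.001052 = 3.992 m/s; Re = 1.111e+04; ε/D = 0.00792; Haaland → f = 0.04031; ΔP_A = f(L/D)(ρV²/2) = 2.397e+05 Pa.
Pipe B: V = Q/A = 0.0042/0.0005309 = 7.911 m/s; Re = 1.564e+04; ε/D = 0.00238; Haaland → f = 0.03135; ΔP_B = f(L/D)(ρV²/2) = 7.036e+06 Pa.
ΔP_A/ΔP_B = 2.397e+05/7.036e+06 = 0.0341.

ΔP_A/ΔP_B ≈ 0.0341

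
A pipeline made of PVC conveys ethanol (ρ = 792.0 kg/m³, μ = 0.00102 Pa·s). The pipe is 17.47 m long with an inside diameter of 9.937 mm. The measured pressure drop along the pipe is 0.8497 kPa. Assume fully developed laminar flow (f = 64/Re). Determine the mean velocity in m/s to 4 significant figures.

For laminar flow, f = 64/Re with Re = ρVD/μ, so Darcy-Weisbach reduces to ΔP = 32μLV/D². Solving for V: V = ΔP·D²/(32μL) = 849.7·(0.009937)²/(32·0.00102·17.47) = 0.1471 m/s.
Check: Re = ρVD/μ = 792·0.1471·0.009937/0.00102 = 1135 < 2300, so the laminar assumption holds.

V ≈ 0.1471 m/s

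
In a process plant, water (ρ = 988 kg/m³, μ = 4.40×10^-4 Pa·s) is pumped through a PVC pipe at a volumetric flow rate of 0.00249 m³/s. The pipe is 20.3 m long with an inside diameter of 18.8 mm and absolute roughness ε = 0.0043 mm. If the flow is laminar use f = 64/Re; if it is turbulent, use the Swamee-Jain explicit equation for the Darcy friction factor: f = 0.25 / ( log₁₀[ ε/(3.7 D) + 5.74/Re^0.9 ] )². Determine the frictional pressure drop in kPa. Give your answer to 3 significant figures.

Cross-sectional area A = πD²/4 = π(0.0188)²/4 = 0.0002776 m²; mean velocity V = Q/A = 0.00249/0.0002776 = 8.97 m/s.
Reynolds number Re = ρVD/μ = 988 · 8.97 · 0.0188 / 0.00044 = 3.787e+05.
Re > 4000 → turbulent. Relative roughness ε/D = 4.3e-06/0.0188 = 0.000229. Swamee-Jain: f = 0.25/(log₁₀[0.000229/3.7 + 5.74/3.787e+05^0.9])² = 0.25/(log₁₀[6.18e-05 + 5.48e-05])² = 0.25/(-3.933)² = 0.01616.
Darcy-Weisbach: ΔP = f(L/D)(ρV²/2) = 0.01616·(20.3/0.0188)·(988·8.97²/2) = 0.01616·1080·3.975e+04 = 6.935e+05 Pa.
ΔP = 6.935e+05 Pa = 694 kPa.

ΔP ≈ 694 kPa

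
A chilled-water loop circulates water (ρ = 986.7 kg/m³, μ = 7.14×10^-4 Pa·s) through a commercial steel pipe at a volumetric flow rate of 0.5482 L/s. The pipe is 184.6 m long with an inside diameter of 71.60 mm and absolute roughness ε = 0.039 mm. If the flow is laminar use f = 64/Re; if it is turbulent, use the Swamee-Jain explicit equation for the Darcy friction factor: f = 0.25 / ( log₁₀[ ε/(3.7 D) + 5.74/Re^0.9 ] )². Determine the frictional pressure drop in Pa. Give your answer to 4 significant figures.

Q = 0.5482 L/s = 0.5482/1000 = 0.0005482 m³/s.
Cross-sectional area A = πD²/4 = π(0.0716)²/4 = 0.004026 m²; mean velocity V = Q/A = 0.0005482/0.004026 = 0.1362 m/s.
Reynolds number Re = ρVD/μ = 986.7 · 0.1362 · 0.0716 / 0.000714 = 1.347e+04.
Re > 4000 → turbulent. Relative roughness ε/D = 3.9e-05/0.0716 = 0.000545. Swamee-Jain: f = 0.25/(log₁₀[0.000545/3.7 + 5.74/1.347e+04^0.9])² = 0.25/(log₁₀[0.000147 + 0.0011])² = 0.25/(-2.903)² = 0.02966.
Darcy-Weisbach: ΔP = f(L/D)(ρV²/2) = 0.02966·(184.6/0.0716)·(986.7·0.1362²/2) = 0.02966·2578·9.145 = 699.4 Pa.

ΔP ≈ 699.4 Pa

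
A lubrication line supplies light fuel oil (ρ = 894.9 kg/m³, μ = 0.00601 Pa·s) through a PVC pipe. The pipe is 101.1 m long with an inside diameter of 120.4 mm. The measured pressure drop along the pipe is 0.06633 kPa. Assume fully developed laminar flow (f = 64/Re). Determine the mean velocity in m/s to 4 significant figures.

V ≈ 0.04945 m/s

For laminar flow, f = 64/Re with Re = ρVD/μ, so Darcy-Weisbach reduces to ΔP = 32μLV/D². Solving for V: V = ΔP·D²/(32μL) = 66.33·(0.1204)²/(32·0.00601·101.1) = 0.04945 m/s.
Check: Re = ρVD/μ = 894.9·0.04945·0.1204/0.00601 = 886.6 < 2300, so the laminar assumption holds.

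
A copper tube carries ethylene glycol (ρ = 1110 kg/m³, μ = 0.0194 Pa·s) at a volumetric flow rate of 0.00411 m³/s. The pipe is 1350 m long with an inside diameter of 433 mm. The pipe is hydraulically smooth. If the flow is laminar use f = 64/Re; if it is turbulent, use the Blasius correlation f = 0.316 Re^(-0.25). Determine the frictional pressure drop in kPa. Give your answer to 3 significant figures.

ΔP ≈ 0.125 kPa

Cross-sectional area A = πD²/4 = π(0.433)²/4 = 0.1473 m²; mean velocity V = Q/A = 0.00411/0.1473 = 0.02791 m/s.
Reynolds number Re = ρVD/μ = 1110 · 0.02791 · 0.433 / 0.0194 = 691.5.
Re < 2300 → laminar flow, so f = 64/Re = 64/691.5 = 0.09255 (the turbulent correlation is not needed).
Darcy-Weisbach: ΔP = f(L/D)(ρV²/2) = 0.09255·(1350/0.433)·(1110·0.02791²/2) = 0.09255·3118·0.4324 = 124.8 Pa.
ΔP = 124.8 Pa = 0.125 kPa.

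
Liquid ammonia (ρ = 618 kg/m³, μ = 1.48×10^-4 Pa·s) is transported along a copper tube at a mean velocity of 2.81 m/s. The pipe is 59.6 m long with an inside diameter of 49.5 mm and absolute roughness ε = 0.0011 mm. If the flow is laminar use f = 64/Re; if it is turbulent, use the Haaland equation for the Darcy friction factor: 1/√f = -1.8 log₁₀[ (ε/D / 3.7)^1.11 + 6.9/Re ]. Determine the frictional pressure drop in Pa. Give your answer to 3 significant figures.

Reynolds number Re = ρVD/μ = 618 · 2.81 · 0.0495 / 0.000148 = 5.808e+05.
Re > 4000 → turbulent. Relative roughness ε/D = 1.1e-06/0.0495 = 2.22e-05. Haaland: 1/√f = -1.8 log₁₀[(2.22e-05/3.7)^1.11 + 6.9/5.808e+05] = -1.8 log₁₀[1.6e-06 + 1.19e-05] = 8.767, so f = 0.01301.
Darcy-Weisbach: ΔP = f(L/D)(ρV²/2) = 0.01301·(59.6/0.0495)·(618·2.81²/2) = 0.01301·1204·2440 = 3.823e+04 Pa.

ΔP ≈ 38200 Pa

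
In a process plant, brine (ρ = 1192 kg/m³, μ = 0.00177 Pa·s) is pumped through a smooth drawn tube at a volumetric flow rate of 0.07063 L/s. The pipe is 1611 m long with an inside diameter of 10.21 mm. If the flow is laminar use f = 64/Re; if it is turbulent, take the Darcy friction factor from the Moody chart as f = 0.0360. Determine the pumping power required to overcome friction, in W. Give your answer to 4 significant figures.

P ≈ 178.0 W

Q = 0.07063 L/s = 0.07063/1000 = 7.063e-05 m³/s.
Cross-sectional area A = πD²/4 = π(0.01021)²/4 = 8.187e-05 m²; mean velocity V = Q/A = 7.063e-05/8.187e-05 = 0.8627 m/s.
Reynolds number Re = ρVD/μ = 1192 · 0.8627 · 0.01021 / 0.00177 = 5932.
Re > 4000 → turbulent; use the Moody-chart value f = 0.0360.
Darcy-Weisbach: ΔP = f(L/D)(ρV²/2) = 0.036·(1611/0.01021)·(1192·0.8627²/2) = 0.036·1.578e+05·443.5 = 2.519e+06 Pa.
Pumping power P = QΔP = 7.063e-05·2.519e+06 = 177.95 W = 178.0 W.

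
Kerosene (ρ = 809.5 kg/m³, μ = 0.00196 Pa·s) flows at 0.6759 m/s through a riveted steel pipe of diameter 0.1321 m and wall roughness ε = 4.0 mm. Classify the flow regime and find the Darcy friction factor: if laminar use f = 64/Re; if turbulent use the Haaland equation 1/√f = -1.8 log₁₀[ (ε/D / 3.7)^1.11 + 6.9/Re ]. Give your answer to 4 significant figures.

Re = ρVD/μ = 809.5·0.6759·0.1321/0.00196 = 3.688e+04.
Re > 4000 → turbulent. ε/D = 0.004/0.1321 = 0.0303; Haaland: 1/√f = -1.8 log₁₀[0.00482 + 0.000187] = 4.14, so f = 0.05834.

f ≈ 0.05834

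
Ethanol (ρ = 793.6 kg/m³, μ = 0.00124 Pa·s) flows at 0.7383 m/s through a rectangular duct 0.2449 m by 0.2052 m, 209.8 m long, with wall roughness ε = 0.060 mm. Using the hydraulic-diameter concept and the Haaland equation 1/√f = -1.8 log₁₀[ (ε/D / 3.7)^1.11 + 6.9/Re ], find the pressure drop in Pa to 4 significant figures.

ΔP ≈ 3840 Pa

Hydraulic diameter D_h = 4A/P = 4·(0.2449·0.2052)/(2·(0.2449+0.2052)) = 0.201/0.9002 = 0.2233 m.
Re = ρVD_h/μ = 793.6·0.7383·0.2233/0.00124 = 1.055e+05.
ε/D_h = 6e-05/0.2233 = 0.000269; Haaland gives 1/√f = -1.8 log₁₀[2.55e-05+6.54e-05] = 7.275, so f = 0.01889.
ΔP = f(L/D_h)(ρV²/2) = 0.01889·209.8/0.2233·216.3 = 3840 Pa.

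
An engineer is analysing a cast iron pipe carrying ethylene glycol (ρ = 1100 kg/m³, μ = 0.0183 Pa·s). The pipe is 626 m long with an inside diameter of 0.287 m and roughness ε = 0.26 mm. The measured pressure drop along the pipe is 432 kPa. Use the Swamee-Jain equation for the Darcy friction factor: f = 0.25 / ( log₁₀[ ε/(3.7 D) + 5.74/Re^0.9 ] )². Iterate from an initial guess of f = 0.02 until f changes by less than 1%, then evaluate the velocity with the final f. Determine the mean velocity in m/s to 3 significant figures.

Rearranging Darcy-Weisbach: V = √(2·ΔP·D/(f·L·ρ)). With ε/D = 0.00026/0.287 = 0.000906, iterate starting from f = 0.02:
  f = 0.02 → V = √(2·4.32e+05·0.287/(0.02·626·1100)) = 4.243 m/s; Re = ρVD/μ = 7.32e+04; f → 0.02276
  f = 0.02276 → V = 3.977 m/s; Re = 6.862e+04; f → 0.02294
Converged (Δf/f < 1%). With the final f = 0.02294: V = √(2·4.32e+05·0.287/(0.02294·626·1100)) = 3.962 m/s.

V ≈ 3.96 m/s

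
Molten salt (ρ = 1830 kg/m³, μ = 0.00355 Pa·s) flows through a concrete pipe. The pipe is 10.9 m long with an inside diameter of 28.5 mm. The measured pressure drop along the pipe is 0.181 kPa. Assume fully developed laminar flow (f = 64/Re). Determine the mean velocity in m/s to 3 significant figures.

V ≈ 0.119 m/s

For laminar flow, f = 64/Re with Re = ρVD/μ, so Darcy-Weisbach reduces to ΔP = 32μLV/D². Solving for V: V = ΔP·D²/(32μL) = 181·(0.0285)²/(32·0.00355·10.9) = 0.1187 m/s.
Check: Re = ρVD/μ = 1830·0.1187·0.0285/0.00355 = 1744 < 2300, so the laminar assumption holds.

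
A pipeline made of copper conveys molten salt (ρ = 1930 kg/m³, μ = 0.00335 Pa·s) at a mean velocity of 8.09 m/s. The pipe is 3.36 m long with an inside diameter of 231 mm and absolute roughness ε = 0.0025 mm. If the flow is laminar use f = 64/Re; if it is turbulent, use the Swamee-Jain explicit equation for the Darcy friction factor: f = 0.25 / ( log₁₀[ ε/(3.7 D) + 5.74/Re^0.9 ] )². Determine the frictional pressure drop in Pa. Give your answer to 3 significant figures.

Reynolds number Re = ρVD/μ = 1930 · 8.09 · 0.231 / 0.00335 = 1.077e+06.
Re > 4000 → turbulent. Relative roughness ε/D = 2.5e-06/0.231 = 1.08e-05. Swamee-Jain: f = 0.25/(log₁₀[1.08e-05/3.7 + 5.74/1.077e+06^0.9])² = 0.25/(log₁₀[2.93e-06 + 2.14e-05])² = 0.25/(-4.614)² = 0.01174.
Darcy-Weisbach: ΔP = f(L/D)(ρV²/2) = 0.01174·(3.36/0.231)·(1930·8.09²/2) = 0.01174·14.55·6.316e+04 = 1.079e+04 Pa.

ΔP ≈ 10800 Pa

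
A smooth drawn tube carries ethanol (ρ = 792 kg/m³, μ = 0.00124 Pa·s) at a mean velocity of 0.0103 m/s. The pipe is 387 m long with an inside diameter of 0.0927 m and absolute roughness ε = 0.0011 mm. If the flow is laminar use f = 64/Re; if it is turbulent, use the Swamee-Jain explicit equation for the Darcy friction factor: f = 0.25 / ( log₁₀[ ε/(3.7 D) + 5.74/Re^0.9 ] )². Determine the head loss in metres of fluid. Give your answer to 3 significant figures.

h_f ≈ 0.00237 m

Reynolds number Re = ρVD/μ = 792 · 0.0103 · 0.0927 / 0.00124 = 609.8.
Re < 2300 → laminar flow, so f = 64/Re = 64/609.8 = 0.1049 (the turbulent correlation is not needed).
Darcy-Weisbach: ΔP = f(L/D)(ρV²/2) = 0.1049·(387/0.0927)·(792·0.0103²/2) = 0.1049·4175·0.04201 = 18.41 Pa.
Head loss h_f = ΔP/(ρg) = 18.41/(792·9.81) = 0.00237 m.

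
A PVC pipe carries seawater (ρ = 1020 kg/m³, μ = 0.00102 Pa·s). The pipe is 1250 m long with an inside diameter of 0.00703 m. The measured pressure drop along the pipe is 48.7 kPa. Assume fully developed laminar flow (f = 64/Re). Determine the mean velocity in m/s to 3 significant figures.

V ≈ 0.0590 m/s

For laminar flow, f = 64/Re with Re = ρVD/μ, so Darcy-Weisbach reduces to ΔP = 32μLV/D². Solving for V: V = ΔP·D²/(32μL) = 4.87e+04·(0.00703)²/(32·0.00102·1250) = 0.05899 m/s.
Check: Re = ρVD/μ = 1020·0.05899·0.00703/0.00102 = 414.7 < 2300, so the laminar assumption holds.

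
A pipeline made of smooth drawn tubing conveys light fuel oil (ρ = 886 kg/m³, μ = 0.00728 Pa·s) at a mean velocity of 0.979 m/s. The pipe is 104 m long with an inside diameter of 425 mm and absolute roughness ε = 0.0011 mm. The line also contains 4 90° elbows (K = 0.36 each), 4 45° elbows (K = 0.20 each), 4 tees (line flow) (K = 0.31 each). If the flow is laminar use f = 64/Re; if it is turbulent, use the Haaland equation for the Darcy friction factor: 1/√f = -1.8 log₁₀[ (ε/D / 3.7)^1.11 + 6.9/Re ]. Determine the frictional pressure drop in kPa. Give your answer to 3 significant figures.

Reynolds number Re = ρVD/μ = 886 · 0.979 · 0.425 / 0.00728 = 5.064e+04.
Re > 4000 → turbulent. Relative roughness ε/D = 1.1e-06/0.425 = 2.59e-06. Haaland: 1/√f = -1.8 log₁₀[(2.59e-06/3.7)^1.11 + 6.9/5.064e+04] = -1.8 log₁₀[1.47e-07 + 0.000136] = 6.957, so f = 0.02066.
Total minor-loss coefficient ΣK = 4·0.36 + 4·0.2 + 4·0.31 = 3.48.
ΔP = [f·L/D + ΣK]·(ρV²/2) = [0.02066·104/0.425 + 3.48]·(886·0.979²/2) = [5.056 + 3.48]·424.6 = 3624 Pa.
ΔP = 3624 Pa = 3.62 kPa.

ΔP ≈ 3.62 kPa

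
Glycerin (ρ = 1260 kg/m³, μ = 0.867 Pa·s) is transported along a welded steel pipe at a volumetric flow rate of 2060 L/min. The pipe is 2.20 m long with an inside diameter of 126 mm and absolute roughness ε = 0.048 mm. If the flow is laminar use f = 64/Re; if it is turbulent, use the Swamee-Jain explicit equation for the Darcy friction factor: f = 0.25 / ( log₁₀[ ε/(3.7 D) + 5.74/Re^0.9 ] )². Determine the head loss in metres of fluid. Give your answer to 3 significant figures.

h_f ≈ 0.856 m

Q = 2060 L/min = 2060/60000 = 0.03433 m³/s.
Cross-sectional area A = πD²/4 = π(0.126)²/4 = 0.01247 m²; mean velocity V = Q/A = 0.03433/0.01247 = 2.753 m/s.
Reynolds number Re = ρVD/μ = 1260 · 2.753 · 0.126 / 0.867 = 504.2.
Re < 2300 → laminar flow, so f = 64/Re = 64/504.2 = 0.1269 (the turbulent correlation is not needed).
Darcy-Weisbach: ΔP = f(L/D)(ρV²/2) = 0.1269·(2.2/0.126)·(1260·2.753²/2) = 0.1269·17.46·4777 = 1.059e+04 Pa.
Head loss h_f = ΔP/(ρg) = 1.059e+04/(1260·9.81) = 0.856 m.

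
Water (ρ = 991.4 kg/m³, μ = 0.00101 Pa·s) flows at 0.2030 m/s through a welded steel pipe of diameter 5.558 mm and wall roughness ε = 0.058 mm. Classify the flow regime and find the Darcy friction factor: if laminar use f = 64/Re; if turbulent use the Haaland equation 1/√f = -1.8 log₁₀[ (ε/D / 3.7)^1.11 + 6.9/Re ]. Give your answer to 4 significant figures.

f ≈ 0.05779

Re = ρVD/μ = 991.4·0.203·0.005558/0.00101 = 1107.
Re < 2300 → laminar, so f = 64/Re = 0.05779 (roughness is irrelevant in laminar flow).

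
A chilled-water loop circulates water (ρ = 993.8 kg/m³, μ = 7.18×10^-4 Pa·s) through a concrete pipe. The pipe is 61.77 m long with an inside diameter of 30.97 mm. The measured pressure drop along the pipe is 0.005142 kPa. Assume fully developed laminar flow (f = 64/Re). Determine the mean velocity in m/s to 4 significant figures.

V ≈ 0.003475 m/s

For laminar flow, f = 64/Re with Re = ρVD/μ, so Darcy-Weisbach reduces to ΔP = 32μLV/D². Solving for V: V = ΔP·D²/(32μL) = 5.142·(0.03097)²/(32·0.000718·61.77) = 0.003475 m/s.
Check: Re = ρVD/μ = 993.8·0.003475·0.03097/0.000718 = 149 < 2300, so the laminar assumption holds.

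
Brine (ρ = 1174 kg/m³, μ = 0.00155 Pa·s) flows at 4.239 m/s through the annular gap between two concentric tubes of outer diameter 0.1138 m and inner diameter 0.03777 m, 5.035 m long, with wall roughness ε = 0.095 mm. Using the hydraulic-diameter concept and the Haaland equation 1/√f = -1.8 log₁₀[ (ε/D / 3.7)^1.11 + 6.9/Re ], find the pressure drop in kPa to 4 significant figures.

ΔP ≈ 15.14 kPa

Hydraulic diameter D_h = 4A/P = D_o - D_i = 0.1138 - 0.03777 = 0.07603 m.
Re = ρVD_h/μ = 1174·4.239·0.07603/0.00155 = 2.441e+05.
ε/D_h = 9.5e-05/0.07603 = 0.00125; Haaland gives 1/√f = -1.8 log₁₀[0.00014+2.83e-05] = 6.792, so f = 0.02167.
ΔP = f(L/D_h)(ρV²/2) = 0.02167·5.035/0.07603·1.055e+04 = 1.514e+04 Pa.
ΔP = 15.14 kPa.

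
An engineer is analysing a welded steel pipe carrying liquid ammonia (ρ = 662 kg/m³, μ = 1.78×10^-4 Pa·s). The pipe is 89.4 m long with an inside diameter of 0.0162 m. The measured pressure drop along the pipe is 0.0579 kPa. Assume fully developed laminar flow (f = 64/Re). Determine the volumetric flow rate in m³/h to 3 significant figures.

For laminar flow, f = 64/Re with Re = ρVD/μ, so Darcy-Weisbach reduces to ΔP = 32μLV/D². Solving for V: V = ΔP·D²/(32μL) = 57.9·(0.0162)²/(32·0.000178·89.4) = 0.02984 m/s.
Check: Re = ρVD/μ = 662·0.02984·0.0162/0.000178 = 1798 < 2300, so the laminar assumption holds.
Q = V·A = 0.02984·(π/4·0.0162²) = 6.151e-06 m³/s = 0.0221 m³/h.

Q ≈ 0.0221 m³/h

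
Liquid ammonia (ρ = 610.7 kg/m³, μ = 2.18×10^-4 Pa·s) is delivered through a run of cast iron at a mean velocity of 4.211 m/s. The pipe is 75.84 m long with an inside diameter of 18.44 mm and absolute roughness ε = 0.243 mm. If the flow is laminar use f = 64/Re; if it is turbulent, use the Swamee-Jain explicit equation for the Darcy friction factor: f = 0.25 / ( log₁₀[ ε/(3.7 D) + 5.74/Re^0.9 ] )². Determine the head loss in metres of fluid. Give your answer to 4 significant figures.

Reynolds number Re = ρVD/μ = 610.7 · 4.211 · 0.01844 / 0.000218 = 2.175e+05.
Re > 4000 → turbulent. Relative roughness ε/D = 0.000243/0.01844 = 0.0132. Swamee-Jain: f = 0.25/(log₁₀[0.0132/3.7 + 5.74/2.175e+05^0.9])² = 0.25/(log₁₀[0.00356 + 9.02e-05])² = 0.25/(-2.437)² = 0.04208.
Darcy-Weisbach: ΔP = f(L/D)(ρV²/2) = 0.04208·(75.84/0.01844)·(610.7·4.211²/2) = 0.04208·4113·5415 = 9.37e+05 Pa.
Head loss h_f = ΔP/(ρg) = 9.37e+05/(610.7·9.81) = 156.4 m.

h_f ≈ 156.4 m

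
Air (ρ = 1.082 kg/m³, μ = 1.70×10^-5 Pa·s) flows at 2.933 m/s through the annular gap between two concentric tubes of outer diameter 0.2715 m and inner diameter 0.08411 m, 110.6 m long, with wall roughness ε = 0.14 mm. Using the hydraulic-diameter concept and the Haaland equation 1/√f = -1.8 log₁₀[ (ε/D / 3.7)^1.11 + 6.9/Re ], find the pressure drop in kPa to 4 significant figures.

ΔP ≈ 0.06695 kPa

Hydraulic diameter D_h = 4A/P = D_o - D_i = 0.2715 - 0.08411 = 0.1874 m.
Re = ρVD_h/μ = 1.082·2.933·0.1874/1.7e-05 = 3.498e+04.
ε/D_h = 0.00014/0.1874 = 0.000747; Haaland gives 1/√f = -1.8 log₁₀[7.92e-05+0.000197] = 6.405, so f = 0.02438.
ΔP = f(L/D_h)(ρV²/2) = 0.02438·110.6/0.1874·4.654 = 66.95 Pa.
ΔP = 0.06695 kPa.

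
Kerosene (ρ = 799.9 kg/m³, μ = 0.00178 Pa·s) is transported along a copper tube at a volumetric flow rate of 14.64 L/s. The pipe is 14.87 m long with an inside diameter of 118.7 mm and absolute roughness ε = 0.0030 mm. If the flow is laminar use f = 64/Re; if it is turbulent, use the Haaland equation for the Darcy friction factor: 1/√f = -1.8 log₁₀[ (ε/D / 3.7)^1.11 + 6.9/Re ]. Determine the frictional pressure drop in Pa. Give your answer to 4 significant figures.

ΔP ≈ 1690 Pa

Q = 14.64 L/s = 14.64/1000 = 0.01464 m³/s.
Cross-sectional area A = πD²/4 = π(0.1187)²/4 = 0.01107 m²; mean velocity V = Q/A = 0.01464/0.01107 = 1.323 m/s.
Reynolds number Re = ρVD/μ = 799.9 · 1.323 · 0.1187 / 0.00178 = 7.057e+04.
Re > 4000 → turbulent. Relative roughness ε/D = 3e-06/0.1187 = 2.53e-05. Haaland: 1/√f = -1.8 log₁₀[(2.53e-05/3.7)^1.11 + 6.9/7.057e+04] = -1.8 log₁₀[1.85e-06 + 9.78e-05] = 7.203, so f = 0.01927.
Darcy-Weisbach: ΔP = f(L/D)(ρV²/2) = 0.01927·(14.87/0.1187)·(799.9·1.323²/2) = 0.01927·125.3·700 = 1690 Pa.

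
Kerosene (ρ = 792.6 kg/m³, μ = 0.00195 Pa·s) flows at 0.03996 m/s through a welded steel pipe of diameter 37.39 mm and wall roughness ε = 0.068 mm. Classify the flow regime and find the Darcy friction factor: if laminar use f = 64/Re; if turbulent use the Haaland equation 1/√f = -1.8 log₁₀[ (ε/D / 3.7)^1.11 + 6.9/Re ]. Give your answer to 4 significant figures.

f ≈ 0.1054

Re = ρVD/μ = 792.6·0.03996·0.03739/0.00195 = 607.3.
Re < 2300 → laminar, so f = 64/Re = 0.1054 (roughness is irrelevant in laminar flow).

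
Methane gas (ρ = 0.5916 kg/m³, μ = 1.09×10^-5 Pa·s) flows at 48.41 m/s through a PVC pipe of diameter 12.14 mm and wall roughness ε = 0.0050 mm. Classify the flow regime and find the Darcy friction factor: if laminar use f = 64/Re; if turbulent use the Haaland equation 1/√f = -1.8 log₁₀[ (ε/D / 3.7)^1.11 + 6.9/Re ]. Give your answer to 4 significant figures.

f ≈ 0.02395

Re = ρVD/μ = 0.5916·48.41·0.01214/1.09e-05 = 3.19e+04.
Re > 4000 → turbulent. ε/D = 5e-06/0.01214 = 0.000412; Haaland: 1/√f = -1.8 log₁₀[4.09e-05 + 0.000216] = 6.461, so f = 0.02395.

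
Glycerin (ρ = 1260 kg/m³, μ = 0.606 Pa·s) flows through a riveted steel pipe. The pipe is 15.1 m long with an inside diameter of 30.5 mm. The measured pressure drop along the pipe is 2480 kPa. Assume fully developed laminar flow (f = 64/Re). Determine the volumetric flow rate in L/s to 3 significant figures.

Q ≈ 5.76 L/s

For laminar flow, f = 64/Re with Re = ρVD/μ, so Darcy-Weisbach reduces to ΔP = 32μLV/D². Solving for V: V = ΔP·D²/(32μL) = 2.48e+06·(0.0305)²/(32·0.606·15.1) = 7.879 m/s.
Check: Re = ρVD/μ = 1260·7.879·0.0305/0.606 = 499.6 < 2300, so the laminar assumption holds.
Q = V·A = 7.879·(π/4·0.0305²) = 0.005756 m³/s = 5.76 L/s.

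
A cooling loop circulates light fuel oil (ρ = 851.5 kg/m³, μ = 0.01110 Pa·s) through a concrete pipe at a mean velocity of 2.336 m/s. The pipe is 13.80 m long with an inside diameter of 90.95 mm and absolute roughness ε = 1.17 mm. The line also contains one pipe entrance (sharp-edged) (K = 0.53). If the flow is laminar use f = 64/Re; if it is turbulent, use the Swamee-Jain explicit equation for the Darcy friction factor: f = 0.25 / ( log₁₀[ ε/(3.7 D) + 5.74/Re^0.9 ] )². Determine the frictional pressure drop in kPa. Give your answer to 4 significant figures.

Reynolds number Re = ρVD/μ = 851.5 · 2.336 · 0.09095 / 0.0111 = 1.63e+04.
Re > 4000 → turbulent. Relative roughness ε/D = 0.00117/0.09095 = 0.0129. Swamee-Jain: f = 0.25/(log₁₀[0.0129/3.7 + 5.74/1.63e+04^0.9])² = 0.25/(log₁₀[0.00348 + 0.000929])² = 0.25/(-2.356)² = 0.04504.
Total minor-loss coefficient ΣK = 1·0.53 = 0.53.
ΔP = [f·L/D + ΣK]·(ρV²/2) = [0.04504·13.8/0.09095 + 0.53]·(851.5·2.336²/2) = [6.834 + 0.53]·2323 = 1.711e+04 Pa.
ΔP = 1.711e+04 Pa = 17.11 kPa.

ΔP ≈ 17.11 kPa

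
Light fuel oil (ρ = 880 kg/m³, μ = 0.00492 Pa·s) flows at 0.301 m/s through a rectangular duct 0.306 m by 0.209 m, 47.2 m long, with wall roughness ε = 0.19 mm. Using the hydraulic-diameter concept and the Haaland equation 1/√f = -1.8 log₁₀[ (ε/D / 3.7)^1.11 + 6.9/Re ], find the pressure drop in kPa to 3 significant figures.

Hydraulic diameter D_h = 4A/P = 4·(0.306·0.209)/(2·(0.306+0.209)) = 0.2558/1.03 = 0.2484 m.
Re = ρVD_h/μ = 880·0.301·0.2484/0.00492 = 1.337e+04.
ε/D_h = 0.00019/0.2484 = 0.000765; Haaland gives 1/√f = -1.8 log₁₀[8.13e-05+0.000516] = 5.803, so f = 0.0297.
ΔP = f(L/D_h)(ρV²/2) = 0.0297·47.2/0.2484·39.86 = 225 Pa.
ΔP = 0.225 kPa.

ΔP ≈ 0.225 kPa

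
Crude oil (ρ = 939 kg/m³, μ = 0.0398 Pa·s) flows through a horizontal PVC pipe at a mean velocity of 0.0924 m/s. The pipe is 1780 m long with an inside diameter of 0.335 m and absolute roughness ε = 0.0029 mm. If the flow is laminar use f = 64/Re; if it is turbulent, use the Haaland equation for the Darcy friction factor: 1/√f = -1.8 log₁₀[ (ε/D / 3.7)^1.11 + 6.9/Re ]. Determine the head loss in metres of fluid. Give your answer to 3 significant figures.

Reynolds number Re = ρVD/μ = 939 · 0.0924 · 0.335 / 0.0398 = 730.3.
Re < 2300 → laminar flow, so f = 64/Re = 64/730.3 = 0.08764 (the turbulent correlation is not needed).
Darcy-Weisbach: ΔP = f(L/D)(ρV²/2) = 0.08764·(1780/0.335)·(939·0.0924²/2) = 0.08764·5313·4.008 = 1867 Pa.
Head loss h_f = ΔP/(ρg) = 1867/(939·9.81) = 0.203 m.

h_f ≈ 0.203 m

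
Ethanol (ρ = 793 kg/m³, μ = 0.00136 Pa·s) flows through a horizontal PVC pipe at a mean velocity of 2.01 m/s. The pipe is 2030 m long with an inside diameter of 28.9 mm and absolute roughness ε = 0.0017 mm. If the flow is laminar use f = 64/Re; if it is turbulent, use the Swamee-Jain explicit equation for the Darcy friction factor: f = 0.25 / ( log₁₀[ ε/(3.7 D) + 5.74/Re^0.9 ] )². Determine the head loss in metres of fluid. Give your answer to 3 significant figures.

h_f ≈ 331 m

Reynolds number Re = ρVD/μ = 793 · 2.01 · 0.0289 / 0.00136 = 3.387e+04.
Re > 4000 → turbulent. Relative roughness ε/D = 1.7e-06/0.0289 = 5.88e-05. Swamee-Jain: f = 0.25/(log₁₀[5.88e-05/3.7 + 5.74/3.387e+04^0.9])² = 0.25/(log₁₀[1.59e-05 + 0.000481])² = 0.25/(-3.304)² = 0.0229.
Darcy-Weisbach: ΔP = f(L/D)(ρV²/2) = 0.0229·(2030/0.0289)·(793·2.01²/2) = 0.0229·7.024e+04·1602 = 2.577e+06 Pa.
Head loss h_f = ΔP/(ρg) = 2.577e+06/(793·9.81) = 331 m.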